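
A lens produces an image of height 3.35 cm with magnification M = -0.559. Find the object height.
ho = |hi|/|M| = 5.993 cm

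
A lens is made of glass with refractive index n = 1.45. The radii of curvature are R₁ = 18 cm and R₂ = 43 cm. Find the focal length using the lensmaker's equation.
1/f = (n − 1)(1/R₁ − 1/R₂) → f = 68.8 cm (converging lens)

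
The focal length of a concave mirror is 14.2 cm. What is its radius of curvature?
R = 2|f| = 28.4 cm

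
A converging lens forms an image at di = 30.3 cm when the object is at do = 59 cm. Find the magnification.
M = −di/do = -0.5136 (inverted image)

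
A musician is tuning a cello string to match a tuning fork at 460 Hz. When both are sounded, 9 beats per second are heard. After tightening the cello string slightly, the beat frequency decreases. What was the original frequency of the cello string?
451 Hz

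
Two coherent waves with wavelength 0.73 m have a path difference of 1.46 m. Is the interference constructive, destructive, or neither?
constructive — path difference = 2λ, a whole number of wavelengths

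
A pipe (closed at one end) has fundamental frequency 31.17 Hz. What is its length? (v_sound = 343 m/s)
L = v/(4f₁) = 2.751 m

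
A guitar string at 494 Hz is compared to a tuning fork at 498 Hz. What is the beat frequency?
4 Hz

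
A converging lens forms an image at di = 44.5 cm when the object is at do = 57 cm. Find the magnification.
M = −di/do = -0.7807 (inverted image)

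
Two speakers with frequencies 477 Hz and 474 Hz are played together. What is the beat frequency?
3 Hz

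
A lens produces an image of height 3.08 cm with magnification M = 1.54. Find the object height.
ho = |hi|/|M| = 2 cm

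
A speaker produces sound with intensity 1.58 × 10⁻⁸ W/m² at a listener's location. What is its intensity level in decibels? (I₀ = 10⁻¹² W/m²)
β = 10·log₁₀(I/I₀) = 41.99 dB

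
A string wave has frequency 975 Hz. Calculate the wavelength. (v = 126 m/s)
λ = v/f = 0.1292 m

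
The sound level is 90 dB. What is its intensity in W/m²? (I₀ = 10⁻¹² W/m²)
I = I₀·10^(β/10) = 1.00 × 10⁻³ W/m²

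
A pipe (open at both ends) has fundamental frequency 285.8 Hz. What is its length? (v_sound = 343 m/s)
L = v/(2f₁) = 0.6001 m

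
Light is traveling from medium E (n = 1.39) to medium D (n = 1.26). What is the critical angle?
θc = arcsin(n₂/n₁) = 65.02°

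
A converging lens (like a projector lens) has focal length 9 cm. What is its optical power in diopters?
P = 1/f = 11.11 D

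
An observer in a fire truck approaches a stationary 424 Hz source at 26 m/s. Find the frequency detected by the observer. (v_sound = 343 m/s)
f_obs = f·(v + v_o)/v = 456.1 Hz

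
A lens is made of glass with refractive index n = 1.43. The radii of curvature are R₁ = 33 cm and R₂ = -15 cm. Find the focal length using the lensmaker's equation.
1/f = (n − 1)(1/R₁ − 1/R₂) → f = 23.98 cm (converging lens)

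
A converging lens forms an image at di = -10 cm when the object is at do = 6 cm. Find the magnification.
M = −di/do = 1.667 (upright image)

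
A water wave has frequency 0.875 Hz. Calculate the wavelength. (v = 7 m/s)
λ = v/f = 8 m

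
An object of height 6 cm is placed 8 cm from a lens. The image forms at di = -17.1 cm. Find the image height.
hi = (-di/do) × ho = 12.83 cm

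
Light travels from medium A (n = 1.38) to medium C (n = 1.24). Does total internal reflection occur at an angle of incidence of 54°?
θc = arcsin(n₂/n₁) = 63.97°; 54° < θc, so no — the ray refracts.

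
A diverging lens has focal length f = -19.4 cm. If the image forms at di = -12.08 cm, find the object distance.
1/do = 1/f − 1/di → do = 32.02 cm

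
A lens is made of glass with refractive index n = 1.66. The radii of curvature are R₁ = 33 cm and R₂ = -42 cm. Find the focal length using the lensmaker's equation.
1/f = (n − 1)(1/R₁ − 1/R₂) → f = 28 cm (converging lens)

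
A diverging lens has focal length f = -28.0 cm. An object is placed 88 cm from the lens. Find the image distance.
1/di = 1/f − 1/do → di = -21.24 cm (virtual image)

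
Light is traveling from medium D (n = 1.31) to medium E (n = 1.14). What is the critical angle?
θc = arcsin(n₂/n₁) = 60.49°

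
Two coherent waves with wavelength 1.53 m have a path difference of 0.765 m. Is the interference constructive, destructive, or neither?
destructive — path difference = 0.5λ, an odd multiple of λ/2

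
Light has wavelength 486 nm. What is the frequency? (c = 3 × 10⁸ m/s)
f = c/λ = 6.173 × 10¹⁴ Hz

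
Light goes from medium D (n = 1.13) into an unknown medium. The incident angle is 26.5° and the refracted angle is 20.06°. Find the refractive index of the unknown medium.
n₂ = n₁·sin θ₁ / sin θ₂ = 1.47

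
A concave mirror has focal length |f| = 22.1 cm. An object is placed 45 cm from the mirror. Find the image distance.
f = +22.1 cm (concave); 1/di = 1/f − 1/do → di = 43.43 cm (real image, in front of mirror)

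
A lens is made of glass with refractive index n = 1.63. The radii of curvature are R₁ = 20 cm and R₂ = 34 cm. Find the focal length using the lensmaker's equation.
1/f = (n − 1)(1/R₁ − 1/R₂) → f = 77.1 cm (converging lens)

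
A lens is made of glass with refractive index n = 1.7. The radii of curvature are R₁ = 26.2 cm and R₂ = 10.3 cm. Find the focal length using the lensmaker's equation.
1/f = (n − 1)(1/R₁ − 1/R₂) → f = -24.25 cm (diverging lens)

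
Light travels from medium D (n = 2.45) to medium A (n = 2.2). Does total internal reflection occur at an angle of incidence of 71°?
θc = arcsin(n₂/n₁) = 63.89°; 71° > θc, so yes — total internal reflection.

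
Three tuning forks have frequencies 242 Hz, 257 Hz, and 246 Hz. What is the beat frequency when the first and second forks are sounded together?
15 Hz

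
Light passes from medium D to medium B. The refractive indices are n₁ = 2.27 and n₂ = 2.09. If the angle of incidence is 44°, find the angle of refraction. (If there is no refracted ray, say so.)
sin θ₂ = (n₁/n₂)·sin θ₁ = 0.7545 → θ₂ = 48.98°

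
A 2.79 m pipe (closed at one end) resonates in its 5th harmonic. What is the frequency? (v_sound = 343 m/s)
fₙ = nv/(4L) = 153.7 Hz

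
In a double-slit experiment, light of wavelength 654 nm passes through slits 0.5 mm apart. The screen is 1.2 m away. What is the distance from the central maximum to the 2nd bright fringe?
y = mλL/d = 3.139 mm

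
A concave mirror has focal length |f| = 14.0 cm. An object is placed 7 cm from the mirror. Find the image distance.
f = +14.0 cm (concave); 1/di = 1/f − 1/do → di = -14 cm (virtual image, behind mirror)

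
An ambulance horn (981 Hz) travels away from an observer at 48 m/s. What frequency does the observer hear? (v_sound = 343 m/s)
f_obs = f·v/(v + v_s) = 860.6 Hz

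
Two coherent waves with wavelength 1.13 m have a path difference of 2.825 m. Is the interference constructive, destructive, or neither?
destructive — path difference = 2.5λ, an odd multiple of λ/2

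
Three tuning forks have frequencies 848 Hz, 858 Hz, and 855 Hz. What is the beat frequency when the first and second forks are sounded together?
10 Hz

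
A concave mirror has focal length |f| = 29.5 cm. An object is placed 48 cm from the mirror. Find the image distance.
f = +29.5 cm (concave); 1/di = 1/f − 1/do → di = 76.54 cm (real image, in front of mirror)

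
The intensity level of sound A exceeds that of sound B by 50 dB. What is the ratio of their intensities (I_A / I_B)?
I_A/I_B = 10^(Δβ/10) = 100000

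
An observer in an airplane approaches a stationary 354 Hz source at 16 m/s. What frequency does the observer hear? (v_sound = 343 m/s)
f_obs = f·(v + v_o)/v = 370.5 Hz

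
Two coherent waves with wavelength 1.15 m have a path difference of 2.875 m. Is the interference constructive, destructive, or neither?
destructive — path difference = 2.5λ, an odd multiple of λ/2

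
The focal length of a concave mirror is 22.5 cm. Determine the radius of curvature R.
R = 2|f| = 45 cm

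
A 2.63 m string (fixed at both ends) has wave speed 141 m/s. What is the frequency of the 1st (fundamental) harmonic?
fₙ = nv/(2L) = 26.81 Hz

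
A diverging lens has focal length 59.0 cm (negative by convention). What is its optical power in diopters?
P = 1/f = -1.695 D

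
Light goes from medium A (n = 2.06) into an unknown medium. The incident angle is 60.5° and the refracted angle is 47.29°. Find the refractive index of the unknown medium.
n₂ = n₁·sin θ₁ / sin θ₂ = 2.44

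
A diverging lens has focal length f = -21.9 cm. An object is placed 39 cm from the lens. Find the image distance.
1/di = 1/f − 1/do → di = -14.02 cm (virtual image)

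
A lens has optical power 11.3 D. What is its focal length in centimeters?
f = 1/P = 8.85 cm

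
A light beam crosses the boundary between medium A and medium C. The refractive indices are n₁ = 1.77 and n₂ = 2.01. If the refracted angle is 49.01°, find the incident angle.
sin θ₁ = (n₂/n₁)·sin θ₂ → θ₁ = 59°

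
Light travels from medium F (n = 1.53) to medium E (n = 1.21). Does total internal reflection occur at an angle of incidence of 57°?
θc = arcsin(n₂/n₁) = 52.26°; 57° > θc, so yes — total internal reflection.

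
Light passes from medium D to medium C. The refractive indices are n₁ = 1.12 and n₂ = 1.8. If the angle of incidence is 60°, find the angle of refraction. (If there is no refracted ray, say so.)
sin θ₂ = (n₁/n₂)·sin θ₁ = 0.5389 → θ₂ = 32.61°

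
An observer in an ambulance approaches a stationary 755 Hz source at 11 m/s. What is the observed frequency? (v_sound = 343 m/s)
f_obs = f·(v + v_o)/v = 779.2 Hz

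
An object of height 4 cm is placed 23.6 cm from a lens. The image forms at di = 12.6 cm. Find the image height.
hi = (-di/do) × ho = -2.136 cm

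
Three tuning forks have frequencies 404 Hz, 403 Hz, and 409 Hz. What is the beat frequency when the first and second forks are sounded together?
1 Hz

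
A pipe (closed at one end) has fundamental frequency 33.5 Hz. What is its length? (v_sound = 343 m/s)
L = v/(4f₁) = 2.56 m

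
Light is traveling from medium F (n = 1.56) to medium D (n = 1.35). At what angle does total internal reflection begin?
θc = arcsin(n₂/n₁) = 59.93°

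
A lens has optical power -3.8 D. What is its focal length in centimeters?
f = 1/P = -26.32 cm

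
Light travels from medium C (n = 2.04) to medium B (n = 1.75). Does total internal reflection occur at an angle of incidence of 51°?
θc = arcsin(n₂/n₁) = 59.08°; 51° < θc, so no — the ray refracts.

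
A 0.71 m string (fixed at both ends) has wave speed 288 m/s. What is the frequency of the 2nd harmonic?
fₙ = nv/(2L) = 405.6 Hz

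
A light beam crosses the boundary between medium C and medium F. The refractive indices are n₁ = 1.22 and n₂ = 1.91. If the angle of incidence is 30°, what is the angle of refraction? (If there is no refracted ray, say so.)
sin θ₂ = (n₁/n₂)·sin θ₁ = 0.3194 → θ₂ = 18.62°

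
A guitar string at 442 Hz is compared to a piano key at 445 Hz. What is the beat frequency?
3 Hz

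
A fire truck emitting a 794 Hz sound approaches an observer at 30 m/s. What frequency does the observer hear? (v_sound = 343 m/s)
f_obs = f·v/(v − v_s) = 870.1 Hz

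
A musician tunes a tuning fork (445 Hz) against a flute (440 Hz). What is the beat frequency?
5 Hz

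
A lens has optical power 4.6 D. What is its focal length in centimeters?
f = 1/P = 21.74 cm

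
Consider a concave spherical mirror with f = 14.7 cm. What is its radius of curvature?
R = 2|f| = 29.4 cm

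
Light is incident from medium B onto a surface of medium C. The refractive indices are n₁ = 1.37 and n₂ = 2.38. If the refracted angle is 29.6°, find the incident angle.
sin θ₁ = (n₂/n₁)·sin θ₂ → θ₁ = 59.1°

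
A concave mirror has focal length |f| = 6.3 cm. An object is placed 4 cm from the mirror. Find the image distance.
f = +6.3 cm (concave); 1/di = 1/f − 1/do → di = -10.96 cm (virtual image, behind mirror)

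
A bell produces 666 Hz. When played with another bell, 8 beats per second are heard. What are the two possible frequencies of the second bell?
f₂ = 666 ± 8 Hz → 674 Hz or 658 Hz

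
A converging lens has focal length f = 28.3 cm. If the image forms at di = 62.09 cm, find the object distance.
1/do = 1/f − 1/di → do = 52 cm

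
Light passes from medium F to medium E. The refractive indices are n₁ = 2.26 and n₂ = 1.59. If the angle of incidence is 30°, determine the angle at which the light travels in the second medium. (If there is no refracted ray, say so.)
sin θ₂ = (n₁/n₂)·sin θ₁ = 0.7107 → θ₂ = 45.29°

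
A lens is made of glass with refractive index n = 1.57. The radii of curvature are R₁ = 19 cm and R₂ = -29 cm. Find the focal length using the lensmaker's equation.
1/f = (n − 1)(1/R₁ − 1/R₂) → f = 20.14 cm (converging lens)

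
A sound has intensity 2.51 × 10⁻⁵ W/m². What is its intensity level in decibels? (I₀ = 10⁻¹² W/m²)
β = 10·log₁₀(I/I₀) = 74 dB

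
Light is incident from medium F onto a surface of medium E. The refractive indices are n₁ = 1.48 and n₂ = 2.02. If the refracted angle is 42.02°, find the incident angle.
sin θ₁ = (n₂/n₁)·sin θ₂ → θ₁ = 66.01°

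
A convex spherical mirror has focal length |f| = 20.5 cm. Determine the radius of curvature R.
R = 2|f| = 41 cm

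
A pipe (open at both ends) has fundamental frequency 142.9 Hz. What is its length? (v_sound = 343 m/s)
L = v/(2f₁) = 1.2 m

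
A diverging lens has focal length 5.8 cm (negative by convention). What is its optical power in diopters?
P = 1/f = -17.24 D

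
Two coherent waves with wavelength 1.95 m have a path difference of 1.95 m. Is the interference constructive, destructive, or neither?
constructive — path difference = 1λ, a whole number of wavelengths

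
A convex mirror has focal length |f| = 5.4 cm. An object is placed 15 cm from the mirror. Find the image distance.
f = −5.4 cm (convex); 1/di = 1/f − 1/do → di = -3.971 cm (virtual image, behind mirror)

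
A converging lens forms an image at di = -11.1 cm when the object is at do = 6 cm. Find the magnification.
M = −di/do = 1.85 (upright image)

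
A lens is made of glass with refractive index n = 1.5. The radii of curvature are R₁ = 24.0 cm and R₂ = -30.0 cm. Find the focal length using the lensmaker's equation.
1/f = (n − 1)(1/R₁ − 1/R₂) → f = 26.67 cm (converging lens)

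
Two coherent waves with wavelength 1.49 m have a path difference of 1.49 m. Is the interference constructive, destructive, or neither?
constructive — path difference = 1λ, a whole number of wavelengths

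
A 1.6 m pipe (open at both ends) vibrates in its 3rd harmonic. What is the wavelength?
λₙ = 2L/n = 1.067 m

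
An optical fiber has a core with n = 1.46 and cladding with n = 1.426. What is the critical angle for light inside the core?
θc = arcsin(n_cladding/n_core) = 77.61°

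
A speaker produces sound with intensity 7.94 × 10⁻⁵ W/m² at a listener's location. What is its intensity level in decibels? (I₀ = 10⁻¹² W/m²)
β = 10·log₁₀(I/I₀) = 79 dB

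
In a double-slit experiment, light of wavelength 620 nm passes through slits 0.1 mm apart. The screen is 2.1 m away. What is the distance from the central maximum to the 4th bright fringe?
y = mλL/d = 52.08 mm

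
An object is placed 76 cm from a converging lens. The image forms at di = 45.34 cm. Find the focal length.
1/f = 1/do + 1/di → f = 28.4 cm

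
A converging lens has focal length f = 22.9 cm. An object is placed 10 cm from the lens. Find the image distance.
1/di = 1/f − 1/do → di = -17.75 cm (virtual image)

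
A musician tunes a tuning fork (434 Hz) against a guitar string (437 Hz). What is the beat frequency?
3 Hz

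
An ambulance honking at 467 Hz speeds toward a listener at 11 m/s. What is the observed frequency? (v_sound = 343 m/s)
f_obs = f·v/(v − v_s) = 482.5 Hz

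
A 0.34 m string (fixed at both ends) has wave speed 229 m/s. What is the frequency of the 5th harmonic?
fₙ = nv/(2L) = 1684 Hz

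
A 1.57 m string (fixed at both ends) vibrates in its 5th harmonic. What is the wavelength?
λₙ = 2L/n = 0.628 m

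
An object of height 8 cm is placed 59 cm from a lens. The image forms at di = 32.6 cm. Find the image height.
hi = (-di/do) × ho = -4.42 cm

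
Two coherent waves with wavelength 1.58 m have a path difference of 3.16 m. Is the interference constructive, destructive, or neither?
constructive — path difference = 2λ, a whole number of wavelengths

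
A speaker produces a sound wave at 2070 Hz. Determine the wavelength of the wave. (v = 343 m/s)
λ = v/f = 0.1657 m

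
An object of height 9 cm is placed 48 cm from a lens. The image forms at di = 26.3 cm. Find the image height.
hi = (-di/do) × ho = -4.931 cm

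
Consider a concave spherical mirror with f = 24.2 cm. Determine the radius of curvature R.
R = 2|f| = 48.4 cm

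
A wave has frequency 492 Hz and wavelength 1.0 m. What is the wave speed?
v = fλ = 492 m/s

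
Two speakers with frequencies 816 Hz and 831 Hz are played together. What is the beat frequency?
15 Hz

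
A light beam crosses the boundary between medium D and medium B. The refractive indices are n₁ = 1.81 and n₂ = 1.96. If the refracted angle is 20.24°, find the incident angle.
sin θ₁ = (n₂/n₁)·sin θ₂ → θ₁ = 22°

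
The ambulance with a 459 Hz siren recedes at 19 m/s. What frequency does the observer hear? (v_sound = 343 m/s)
f_obs = f·v/(v + v_s) = 434.9 Hz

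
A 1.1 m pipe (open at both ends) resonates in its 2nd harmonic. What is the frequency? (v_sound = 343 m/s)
fₙ = nv/(2L) = 311.8 Hz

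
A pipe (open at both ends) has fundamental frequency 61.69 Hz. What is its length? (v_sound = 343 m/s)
L = v/(2f₁) = 2.78 m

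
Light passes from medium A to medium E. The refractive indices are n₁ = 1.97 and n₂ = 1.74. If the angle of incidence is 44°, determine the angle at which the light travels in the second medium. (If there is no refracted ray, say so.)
sin θ₂ = (n₁/n₂)·sin θ₁ = 0.7865 → θ₂ = 51.86°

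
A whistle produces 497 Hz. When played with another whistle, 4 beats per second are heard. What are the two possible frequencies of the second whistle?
f₂ = 497 ± 4 Hz → 501 Hz or 493 Hz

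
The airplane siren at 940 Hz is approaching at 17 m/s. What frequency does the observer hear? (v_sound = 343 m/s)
f_obs = f·v/(v − v_s) = 989 Hz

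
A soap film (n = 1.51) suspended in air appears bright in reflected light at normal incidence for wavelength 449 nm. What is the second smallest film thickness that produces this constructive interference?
2nt = (m − ½)λ with m = 2 → t = (m − ½)λ/(2n) = 223 nm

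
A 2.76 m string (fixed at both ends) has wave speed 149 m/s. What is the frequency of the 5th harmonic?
fₙ = nv/(2L) = 135 Hz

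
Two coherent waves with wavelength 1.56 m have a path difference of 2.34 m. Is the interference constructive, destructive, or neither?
destructive — path difference = 1.5λ, an odd multiple of λ/2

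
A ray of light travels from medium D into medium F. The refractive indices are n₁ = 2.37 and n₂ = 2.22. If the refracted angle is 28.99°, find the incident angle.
sin θ₁ = (n₂/n₁)·sin θ₂ → θ₁ = 27°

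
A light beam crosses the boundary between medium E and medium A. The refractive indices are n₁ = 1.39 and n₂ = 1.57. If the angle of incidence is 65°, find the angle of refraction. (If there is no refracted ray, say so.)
sin θ₂ = (n₁/n₂)·sin θ₁ = 0.8024 → θ₂ = 53.36°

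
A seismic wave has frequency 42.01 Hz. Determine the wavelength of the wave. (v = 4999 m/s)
λ = v/f = 119 m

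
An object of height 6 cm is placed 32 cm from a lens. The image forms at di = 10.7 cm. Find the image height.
hi = (-di/do) × ho = -2.006 cm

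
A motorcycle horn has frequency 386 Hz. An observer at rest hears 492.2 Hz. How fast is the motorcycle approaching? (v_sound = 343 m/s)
v_s = v·(1 − f/f_obs) = 74.01 m/s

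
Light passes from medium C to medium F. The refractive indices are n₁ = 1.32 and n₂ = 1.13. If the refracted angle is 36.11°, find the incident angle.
sin θ₁ = (n₂/n₁)·sin θ₂ → θ₁ = 30.3°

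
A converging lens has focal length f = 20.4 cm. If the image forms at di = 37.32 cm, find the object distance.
1/do = 1/f − 1/di → do = 45 cm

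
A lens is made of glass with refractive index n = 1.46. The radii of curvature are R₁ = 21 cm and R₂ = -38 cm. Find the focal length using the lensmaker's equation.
1/f = (n − 1)(1/R₁ − 1/R₂) → f = 29.4 cm (converging lens)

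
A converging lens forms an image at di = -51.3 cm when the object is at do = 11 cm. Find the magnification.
M = −di/do = 4.664 (upright image)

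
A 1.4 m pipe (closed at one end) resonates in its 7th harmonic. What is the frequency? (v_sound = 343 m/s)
fₙ = nv/(4L) = 428.8 Hz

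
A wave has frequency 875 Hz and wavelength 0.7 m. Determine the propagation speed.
v = fλ = 612.5 m/s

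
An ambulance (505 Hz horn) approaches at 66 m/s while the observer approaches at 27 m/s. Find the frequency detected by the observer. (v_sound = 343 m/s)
f_obs = f·(v + v_o)/(v − v_s) = 674.5 Hz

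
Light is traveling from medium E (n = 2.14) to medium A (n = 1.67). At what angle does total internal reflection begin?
θc = arcsin(n₂/n₁) = 51.29°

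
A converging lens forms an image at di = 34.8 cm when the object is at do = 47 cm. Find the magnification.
M = −di/do = -0.7404 (inverted image)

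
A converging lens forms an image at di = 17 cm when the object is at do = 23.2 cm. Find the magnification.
M = −di/do = -0.7328 (inverted image)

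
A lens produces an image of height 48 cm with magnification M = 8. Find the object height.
ho = |hi|/|M| = 6 cm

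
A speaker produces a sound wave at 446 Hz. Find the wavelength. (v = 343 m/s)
λ = v/f = 0.7691 m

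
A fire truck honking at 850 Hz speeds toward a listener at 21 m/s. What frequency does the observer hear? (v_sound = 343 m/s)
f_obs = f·v/(v − v_s) = 905.4 Hz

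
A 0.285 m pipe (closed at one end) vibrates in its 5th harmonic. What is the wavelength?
λₙ = 4L/n = 0.228 m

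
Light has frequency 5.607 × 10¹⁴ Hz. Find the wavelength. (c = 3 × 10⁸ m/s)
λ = c/f = 535 nm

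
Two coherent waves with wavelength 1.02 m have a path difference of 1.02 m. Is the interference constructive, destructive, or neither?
constructive — path difference = 1λ, a whole number of wavelengths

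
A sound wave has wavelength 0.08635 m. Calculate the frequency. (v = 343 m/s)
f = v/λ = 3972 Hz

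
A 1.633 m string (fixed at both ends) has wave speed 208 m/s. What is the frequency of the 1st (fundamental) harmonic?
fₙ = nv/(2L) = 63.69 Hz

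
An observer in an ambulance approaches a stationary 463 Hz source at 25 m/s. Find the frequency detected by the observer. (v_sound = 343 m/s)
f_obs = f·(v + v_o)/v = 496.7 Hz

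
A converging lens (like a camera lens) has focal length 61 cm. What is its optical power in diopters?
P = 1/f = 1.639 D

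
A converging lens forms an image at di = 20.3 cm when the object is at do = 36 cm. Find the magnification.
M = −di/do = -0.5639 (inverted image)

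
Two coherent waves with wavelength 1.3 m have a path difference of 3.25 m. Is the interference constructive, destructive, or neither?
destructive — path difference = 2.5λ, an odd multiple of λ/2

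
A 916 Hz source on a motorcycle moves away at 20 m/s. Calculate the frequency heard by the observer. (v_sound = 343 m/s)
f_obs = f·v/(v + v_s) = 865.5 Hz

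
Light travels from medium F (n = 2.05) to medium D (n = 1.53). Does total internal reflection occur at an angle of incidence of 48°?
θc = arcsin(n₂/n₁) = 48.27°; 48° < θc, so no — the ray refracts.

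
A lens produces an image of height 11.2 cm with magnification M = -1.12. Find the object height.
ho = |hi|/|M| = 10 cm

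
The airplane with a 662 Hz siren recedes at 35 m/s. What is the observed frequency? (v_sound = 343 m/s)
f_obs = f·v/(v + v_s) = 600.7 Hz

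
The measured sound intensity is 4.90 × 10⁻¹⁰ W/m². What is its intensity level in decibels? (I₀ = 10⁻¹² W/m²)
β = 10·log₁₀(I/I₀) = 26.9 dB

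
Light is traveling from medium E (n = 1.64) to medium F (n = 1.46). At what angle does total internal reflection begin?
θc = arcsin(n₂/n₁) = 62.9°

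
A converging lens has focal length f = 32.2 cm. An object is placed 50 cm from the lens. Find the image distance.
1/di = 1/f − 1/do → di = 90.45 cm (real image)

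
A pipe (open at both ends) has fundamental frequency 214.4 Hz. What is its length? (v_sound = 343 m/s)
L = v/(2f₁) = 0.7999 m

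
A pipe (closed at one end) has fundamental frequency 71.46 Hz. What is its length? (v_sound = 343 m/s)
L = v/(4f₁) = 1.2 m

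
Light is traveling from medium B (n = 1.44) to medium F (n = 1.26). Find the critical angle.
θc = arcsin(n₂/n₁) = 61.04°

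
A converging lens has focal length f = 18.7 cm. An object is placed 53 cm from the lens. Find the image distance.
1/di = 1/f − 1/do → di = 28.9 cm (real image)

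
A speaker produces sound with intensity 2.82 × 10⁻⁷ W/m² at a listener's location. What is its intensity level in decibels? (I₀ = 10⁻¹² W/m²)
β = 10·log₁₀(I/I₀) = 54.5 dB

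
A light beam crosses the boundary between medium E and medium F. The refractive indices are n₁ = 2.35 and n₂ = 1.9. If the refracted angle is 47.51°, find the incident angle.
sin θ₁ = (n₂/n₁)·sin θ₂ → θ₁ = 36.6°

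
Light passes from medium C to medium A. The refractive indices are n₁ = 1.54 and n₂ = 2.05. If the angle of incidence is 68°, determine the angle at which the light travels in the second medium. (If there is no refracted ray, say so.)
sin θ₂ = (n₁/n₂)·sin θ₁ = 0.6965 → θ₂ = 44.15°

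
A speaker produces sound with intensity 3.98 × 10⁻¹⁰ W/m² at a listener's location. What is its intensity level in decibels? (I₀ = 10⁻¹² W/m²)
β = 10·log₁₀(I/I₀) = 26 dB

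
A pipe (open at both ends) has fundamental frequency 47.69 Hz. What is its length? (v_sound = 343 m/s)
L = v/(2f₁) = 3.596 m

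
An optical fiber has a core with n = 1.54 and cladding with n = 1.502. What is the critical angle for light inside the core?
θc = arcsin(n_cladding/n_core) = 77.25°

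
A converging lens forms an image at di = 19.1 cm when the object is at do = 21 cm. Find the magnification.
M = −di/do = -0.9095 (inverted image)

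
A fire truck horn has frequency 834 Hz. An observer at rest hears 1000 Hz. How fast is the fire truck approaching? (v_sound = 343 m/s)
v_s = v·(1 − f/f_obs) = 56.94 m/s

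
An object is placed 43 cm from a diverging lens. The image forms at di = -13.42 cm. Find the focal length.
1/f = 1/do + 1/di → f = -19.51 cm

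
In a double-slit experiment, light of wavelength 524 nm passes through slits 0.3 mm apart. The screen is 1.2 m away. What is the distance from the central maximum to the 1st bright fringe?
y = mλL/d = 2.096 mm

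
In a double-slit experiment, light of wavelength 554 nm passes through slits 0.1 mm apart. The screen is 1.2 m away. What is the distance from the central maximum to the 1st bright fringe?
y = mλL/d = 6.648 mm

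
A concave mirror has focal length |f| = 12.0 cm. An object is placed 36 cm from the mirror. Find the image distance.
f = +12.0 cm (concave); 1/di = 1/f − 1/do → di = 18 cm (real image, in front of mirror)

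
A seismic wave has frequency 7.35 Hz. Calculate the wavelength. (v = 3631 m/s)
λ = v/f = 494 m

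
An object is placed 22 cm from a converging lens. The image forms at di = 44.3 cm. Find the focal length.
1/f = 1/do + 1/di → f = 14.7 cm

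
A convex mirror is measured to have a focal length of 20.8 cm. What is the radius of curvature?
R = 2|f| = 41.6 cm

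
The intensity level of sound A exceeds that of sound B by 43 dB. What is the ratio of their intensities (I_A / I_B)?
I_A/I_B = 10^(Δβ/10) = 19950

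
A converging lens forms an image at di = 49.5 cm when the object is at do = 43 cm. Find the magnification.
M = −di/do = -1.151 (inverted image)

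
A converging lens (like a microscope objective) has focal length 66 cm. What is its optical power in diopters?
P = 1/f = 1.515 D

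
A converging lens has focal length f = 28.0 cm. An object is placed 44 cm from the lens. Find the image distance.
1/di = 1/f − 1/do → di = 77 cm (real image)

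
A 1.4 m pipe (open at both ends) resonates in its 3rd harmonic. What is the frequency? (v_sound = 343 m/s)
fₙ = nv/(2L) = 367.5 Hz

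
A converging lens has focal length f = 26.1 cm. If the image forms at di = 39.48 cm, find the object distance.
1/do = 1/f − 1/di → do = 77.01 cm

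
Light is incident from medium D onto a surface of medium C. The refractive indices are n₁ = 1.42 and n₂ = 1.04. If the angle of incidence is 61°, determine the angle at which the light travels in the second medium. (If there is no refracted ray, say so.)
sin θ₂ = (n₁/n₂)·sin θ₁ = 1.194 > 1, so there is no refracted ray — the light undergoes total internal reflection.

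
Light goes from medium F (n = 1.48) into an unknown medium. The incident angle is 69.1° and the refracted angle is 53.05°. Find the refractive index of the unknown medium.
n₂ = n₁·sin θ₁ / sin θ₂ = 1.73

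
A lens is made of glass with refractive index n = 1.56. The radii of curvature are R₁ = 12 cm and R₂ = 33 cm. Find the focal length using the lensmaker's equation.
1/f = (n − 1)(1/R₁ − 1/R₂) → f = 33.67 cm (converging lens)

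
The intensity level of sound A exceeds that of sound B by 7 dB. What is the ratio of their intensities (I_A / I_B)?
I_A/I_B = 10^(Δβ/10) = 5.012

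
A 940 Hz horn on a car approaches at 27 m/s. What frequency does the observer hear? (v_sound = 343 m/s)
f_obs = f·v/(v − v_s) = 1020 Hz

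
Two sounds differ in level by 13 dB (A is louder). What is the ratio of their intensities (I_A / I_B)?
I_A/I_B = 10^(Δβ/10) = 19.95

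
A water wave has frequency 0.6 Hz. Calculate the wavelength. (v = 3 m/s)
λ = v/f = 5 m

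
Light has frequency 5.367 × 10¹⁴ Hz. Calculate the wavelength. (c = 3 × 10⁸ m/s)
λ = c/f = 559 nm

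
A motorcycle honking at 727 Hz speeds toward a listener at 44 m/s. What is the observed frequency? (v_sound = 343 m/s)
f_obs = f·v/(v − v_s) = 834 Hz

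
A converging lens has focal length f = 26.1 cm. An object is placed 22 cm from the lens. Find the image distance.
1/di = 1/f − 1/do → di = -140 cm (virtual image)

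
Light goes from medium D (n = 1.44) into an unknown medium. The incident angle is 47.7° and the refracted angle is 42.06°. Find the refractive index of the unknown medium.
n₂ = n₁·sin θ₁ / sin θ₂ = 1.59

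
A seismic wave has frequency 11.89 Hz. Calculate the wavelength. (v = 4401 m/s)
λ = v/f = 370.1 m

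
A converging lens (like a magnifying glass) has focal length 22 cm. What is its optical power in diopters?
P = 1/f = 4.545 D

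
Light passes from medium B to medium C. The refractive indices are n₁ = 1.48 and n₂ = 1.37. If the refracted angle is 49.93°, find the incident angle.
sin θ₁ = (n₂/n₁)·sin θ₂ → θ₁ = 45.1°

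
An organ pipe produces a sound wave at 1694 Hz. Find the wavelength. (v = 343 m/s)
λ = v/f = 0.2025 m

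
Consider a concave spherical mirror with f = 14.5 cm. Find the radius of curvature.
R = 2|f| = 29 cm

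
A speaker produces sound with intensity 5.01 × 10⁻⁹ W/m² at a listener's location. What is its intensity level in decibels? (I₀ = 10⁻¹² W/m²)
β = 10·log₁₀(I/I₀) = 37 dB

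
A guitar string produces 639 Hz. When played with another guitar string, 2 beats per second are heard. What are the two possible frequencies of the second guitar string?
f₂ = 639 ± 2 Hz → 641 Hz or 637 Hz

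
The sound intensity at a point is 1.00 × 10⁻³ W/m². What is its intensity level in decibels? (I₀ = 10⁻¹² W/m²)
β = 10·log₁₀(I/I₀) = 90 dB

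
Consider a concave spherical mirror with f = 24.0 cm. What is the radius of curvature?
R = 2|f| = 48 cm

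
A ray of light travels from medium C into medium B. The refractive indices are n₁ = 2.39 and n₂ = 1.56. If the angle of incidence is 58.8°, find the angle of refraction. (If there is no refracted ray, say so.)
sin θ₂ = (n₁/n₂)·sin θ₁ = 1.31 > 1, so there is no refracted ray — the light undergoes total internal reflection.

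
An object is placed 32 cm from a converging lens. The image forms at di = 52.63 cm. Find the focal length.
1/f = 1/do + 1/di → f = 19.9 cm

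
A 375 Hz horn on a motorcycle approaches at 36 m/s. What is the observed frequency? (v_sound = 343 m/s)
f_obs = f·v/(v − v_s) = 419 Hz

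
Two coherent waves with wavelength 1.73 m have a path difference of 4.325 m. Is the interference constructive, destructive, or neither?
destructive — path difference = 2.5λ, an odd multiple of λ/2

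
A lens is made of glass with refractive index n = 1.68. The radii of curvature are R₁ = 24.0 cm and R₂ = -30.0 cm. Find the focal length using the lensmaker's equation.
1/f = (n − 1)(1/R₁ − 1/R₂) → f = 19.61 cm (converging lens)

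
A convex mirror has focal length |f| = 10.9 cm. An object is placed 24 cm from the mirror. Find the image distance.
f = −10.9 cm (convex); 1/di = 1/f − 1/do → di = -7.496 cm (virtual image, behind mirror)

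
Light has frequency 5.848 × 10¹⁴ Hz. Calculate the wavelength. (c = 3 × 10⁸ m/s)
λ = c/f = 513 nm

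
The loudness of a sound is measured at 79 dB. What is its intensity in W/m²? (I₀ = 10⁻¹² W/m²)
I = I₀·10^(β/10) = 7.94 × 10⁻⁵ W/m²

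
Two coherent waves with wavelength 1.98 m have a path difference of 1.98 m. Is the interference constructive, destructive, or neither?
constructive — path difference = 1λ, a whole number of wavelengths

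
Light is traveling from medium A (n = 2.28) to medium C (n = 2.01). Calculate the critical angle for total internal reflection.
θc = arcsin(n₂/n₁) = 61.83°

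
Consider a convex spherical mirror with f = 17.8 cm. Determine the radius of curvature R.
R = 2|f| = 35.6 cm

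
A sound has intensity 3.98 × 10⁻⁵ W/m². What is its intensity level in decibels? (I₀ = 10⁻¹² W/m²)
β = 10·log₁₀(I/I₀) = 76 dB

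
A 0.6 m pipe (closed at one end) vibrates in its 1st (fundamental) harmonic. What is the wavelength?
λₙ = 4L/n = 2.4 m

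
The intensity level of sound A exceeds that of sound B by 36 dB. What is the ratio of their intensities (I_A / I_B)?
I_A/I_B = 10^(Δβ/10) = 3981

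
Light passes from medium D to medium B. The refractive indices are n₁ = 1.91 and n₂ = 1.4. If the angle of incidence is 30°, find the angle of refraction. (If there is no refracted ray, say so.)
sin θ₂ = (n₁/n₂)·sin θ₁ = 0.6821 → θ₂ = 43.01°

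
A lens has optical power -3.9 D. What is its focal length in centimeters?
f = 1/P = -25.64 cm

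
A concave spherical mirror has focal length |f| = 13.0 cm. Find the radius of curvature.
R = 2|f| = 26 cm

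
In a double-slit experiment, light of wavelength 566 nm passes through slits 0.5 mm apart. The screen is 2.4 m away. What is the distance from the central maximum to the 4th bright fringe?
y = mλL/d = 10.87 mm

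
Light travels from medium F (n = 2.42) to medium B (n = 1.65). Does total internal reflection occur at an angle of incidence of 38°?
θc = arcsin(n₂/n₁) = 42.99°; 38° < θc, so no — the ray refracts.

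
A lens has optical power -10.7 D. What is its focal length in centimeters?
f = 1/P = -9.346 cm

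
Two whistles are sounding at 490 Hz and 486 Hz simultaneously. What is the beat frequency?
4 Hz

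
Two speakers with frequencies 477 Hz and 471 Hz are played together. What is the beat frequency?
6 Hz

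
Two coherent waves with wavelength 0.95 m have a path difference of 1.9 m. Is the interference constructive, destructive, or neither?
constructive — path difference = 2λ, a whole number of wavelengths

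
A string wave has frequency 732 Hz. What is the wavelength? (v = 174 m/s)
λ = v/f = 0.2377 m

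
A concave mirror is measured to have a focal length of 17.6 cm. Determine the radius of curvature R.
R = 2|f| = 35.2 cm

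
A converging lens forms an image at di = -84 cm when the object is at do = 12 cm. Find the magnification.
M = −di/do = 7 (upright image)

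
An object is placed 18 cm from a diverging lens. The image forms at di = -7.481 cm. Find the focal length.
1/f = 1/do + 1/di → f = -12.8 cm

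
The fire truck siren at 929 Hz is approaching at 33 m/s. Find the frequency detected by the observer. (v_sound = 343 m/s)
f_obs = f·v/(v − v_s) = 1028 Hz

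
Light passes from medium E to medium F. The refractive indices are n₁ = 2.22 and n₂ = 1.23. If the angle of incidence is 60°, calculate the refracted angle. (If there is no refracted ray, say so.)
sin θ₂ = (n₁/n₂)·sin θ₁ = 1.563 > 1, so there is no refracted ray — the light undergoes total internal reflection.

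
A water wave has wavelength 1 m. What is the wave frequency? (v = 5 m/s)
f = v/λ = 5 Hz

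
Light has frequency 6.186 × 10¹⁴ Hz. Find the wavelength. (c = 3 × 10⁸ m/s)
λ = c/f = 485 nm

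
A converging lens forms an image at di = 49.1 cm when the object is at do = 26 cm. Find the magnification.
M = −di/do = -1.888 (inverted image)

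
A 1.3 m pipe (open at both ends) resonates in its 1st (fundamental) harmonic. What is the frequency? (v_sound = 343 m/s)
fₙ = nv/(2L) = 131.9 Hz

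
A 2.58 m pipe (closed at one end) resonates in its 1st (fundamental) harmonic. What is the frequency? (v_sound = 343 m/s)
fₙ = nv/(4L) = 33.24 Hz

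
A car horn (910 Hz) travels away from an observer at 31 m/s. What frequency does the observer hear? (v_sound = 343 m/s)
f_obs = f·v/(v + v_s) = 834.6 Hz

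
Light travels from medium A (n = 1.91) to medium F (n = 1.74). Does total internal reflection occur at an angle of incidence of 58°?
θc = arcsin(n₂/n₁) = 65.64°; 58° < θc, so no — the ray refracts.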